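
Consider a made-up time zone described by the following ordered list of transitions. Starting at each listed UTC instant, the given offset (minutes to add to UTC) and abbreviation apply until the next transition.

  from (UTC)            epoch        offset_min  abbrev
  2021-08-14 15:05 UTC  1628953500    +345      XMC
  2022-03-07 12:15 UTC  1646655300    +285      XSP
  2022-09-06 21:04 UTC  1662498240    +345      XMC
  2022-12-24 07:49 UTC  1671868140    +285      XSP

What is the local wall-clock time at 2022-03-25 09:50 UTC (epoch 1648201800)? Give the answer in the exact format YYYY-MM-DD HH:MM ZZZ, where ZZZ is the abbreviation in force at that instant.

Query: 2022-03-25 09:50 UTC
Rule 2/4 (XSP, +04:45): 2022-03-07 12:15 UTC ≤ query < 2022-09-06 21:04 UTC
9·60 + 50 + 285 = 875 min
875 = 0·1440 + 875; 875 = 14·60 + 35 → 14:35, same day
→ 2022-03-25 14:35 XSP

2022-03-25 14:35 XSP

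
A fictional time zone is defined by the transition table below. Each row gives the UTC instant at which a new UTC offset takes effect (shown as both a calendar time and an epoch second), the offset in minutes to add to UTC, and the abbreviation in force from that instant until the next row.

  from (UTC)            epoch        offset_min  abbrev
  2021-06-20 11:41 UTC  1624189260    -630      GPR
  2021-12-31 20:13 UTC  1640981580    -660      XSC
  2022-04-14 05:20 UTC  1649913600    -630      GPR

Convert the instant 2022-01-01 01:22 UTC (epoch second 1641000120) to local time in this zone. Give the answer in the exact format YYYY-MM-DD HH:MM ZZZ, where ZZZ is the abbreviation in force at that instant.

2021-12-31 14:22 XSC

Query: 2022-01-01 01:22 UTC
Rule 2/3 (XSC, -11:00): 2021-12-31 20:13 UTC ≤ query < 2022-04-14 05:20 UTC
1·60 + 22 - 660 = -578 min
-578 = -1·1440 + 862; 862 = 14·60 + 22 → 14:22, 2022-01-01 - 1 day = 2021-12-31
→ 2021-12-31 14:22 XSC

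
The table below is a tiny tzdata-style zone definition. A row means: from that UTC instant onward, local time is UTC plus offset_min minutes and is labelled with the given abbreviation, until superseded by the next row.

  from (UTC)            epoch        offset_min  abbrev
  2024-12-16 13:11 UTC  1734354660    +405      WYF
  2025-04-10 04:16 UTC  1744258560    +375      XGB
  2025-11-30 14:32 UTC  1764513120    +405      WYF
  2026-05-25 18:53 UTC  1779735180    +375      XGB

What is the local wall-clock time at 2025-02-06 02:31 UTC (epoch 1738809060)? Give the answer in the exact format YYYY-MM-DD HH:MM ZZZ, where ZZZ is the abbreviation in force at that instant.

Query: 2025-02-06 02:31 UTC
Rule 1/4 (WYF, +06:45): 2024-12-16 13:11 UTC ≤ query < 2025-04-10 04:16 UTC
2·60 + 31 + 405 = 556 min
556 = 0·1440 + 556; 556 = 9·60 + 16 → 09:16, same day
→ 2025-02-06 09:16 WYF

2025-02-06 09:16 WYF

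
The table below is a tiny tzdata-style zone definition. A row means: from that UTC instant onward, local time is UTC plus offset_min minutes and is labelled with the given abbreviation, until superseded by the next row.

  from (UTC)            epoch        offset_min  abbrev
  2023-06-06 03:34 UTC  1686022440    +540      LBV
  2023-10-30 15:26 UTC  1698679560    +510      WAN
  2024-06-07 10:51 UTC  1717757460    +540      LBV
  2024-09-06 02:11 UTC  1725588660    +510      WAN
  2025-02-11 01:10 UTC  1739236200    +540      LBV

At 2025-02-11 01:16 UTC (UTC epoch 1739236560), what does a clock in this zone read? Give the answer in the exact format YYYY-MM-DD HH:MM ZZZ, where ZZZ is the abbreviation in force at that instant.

2025-02-11 10:16 LBV

Query: 2025-02-11 01:16 UTC
Rule 5/5 (LBV, +09:00): 2025-02-11 01:10 UTC ≤ query < +∞
1·60 + 16 + 540 = 616 min
616 = 0·1440 + 616; 616 = 10·60 + 16 → 10:16, same day
→ 2025-02-11 10:16 LBV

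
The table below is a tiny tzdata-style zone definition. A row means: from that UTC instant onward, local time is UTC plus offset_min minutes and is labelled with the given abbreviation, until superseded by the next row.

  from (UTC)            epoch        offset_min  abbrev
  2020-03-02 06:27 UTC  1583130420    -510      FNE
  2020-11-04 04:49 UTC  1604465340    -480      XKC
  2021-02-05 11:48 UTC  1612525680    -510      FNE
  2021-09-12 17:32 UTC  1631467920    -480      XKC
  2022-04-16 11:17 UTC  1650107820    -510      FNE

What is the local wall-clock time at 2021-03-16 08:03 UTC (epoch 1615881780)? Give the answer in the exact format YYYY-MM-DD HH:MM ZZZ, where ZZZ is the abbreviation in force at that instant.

2021-03-15 23:33 FNE

Query: 2021-03-16 08:03 UTC
Rule 3/5 (FNE, -08:30): 2021-02-05 11:48 UTC ≤ query < 2021-09-12 17:32 UTC
8·60 + 3 - 510 = -27 min
-27 = -1·1440 + 1413; 1413 = 23·60 + 33 → 23:33, 2021-03-16 - 1 day = 2021-03-15
→ 2021-03-15 23:33 FNE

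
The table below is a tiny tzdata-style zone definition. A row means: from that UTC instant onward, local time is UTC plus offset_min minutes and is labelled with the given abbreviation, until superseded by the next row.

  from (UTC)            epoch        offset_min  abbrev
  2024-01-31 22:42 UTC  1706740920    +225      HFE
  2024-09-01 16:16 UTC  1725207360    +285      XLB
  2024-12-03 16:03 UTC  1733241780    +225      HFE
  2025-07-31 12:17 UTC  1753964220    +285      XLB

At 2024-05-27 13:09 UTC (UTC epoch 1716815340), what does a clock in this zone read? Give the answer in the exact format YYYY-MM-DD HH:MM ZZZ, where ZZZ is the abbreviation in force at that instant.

2024-05-27 16:54 HFE

Query: 2024-05-27 13:09 UTC
Rule 1/4 (HFE, +03:45): 2024-01-31 22:42 UTC ≤ query < 2024-09-01 16:16 UTC
13·60 + 9 + 225 = 1014 min
1014 = 0·1440 + 1014; 1014 = 16·60 + 54 → 16:54, same day
→ 2024-05-27 16:54 HFE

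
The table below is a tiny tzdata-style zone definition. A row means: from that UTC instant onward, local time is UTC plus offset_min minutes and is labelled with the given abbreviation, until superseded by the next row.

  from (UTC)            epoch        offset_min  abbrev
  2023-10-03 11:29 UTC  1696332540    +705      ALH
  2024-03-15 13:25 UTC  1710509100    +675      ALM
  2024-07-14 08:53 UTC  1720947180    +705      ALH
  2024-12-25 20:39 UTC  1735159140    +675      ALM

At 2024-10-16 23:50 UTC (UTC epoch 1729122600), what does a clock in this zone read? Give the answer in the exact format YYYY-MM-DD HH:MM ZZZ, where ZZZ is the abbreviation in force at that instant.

2024-10-17 11:35 ALH

Query: 2024-10-16 23:50 UTC
Rule 3/4 (ALH, +11:45): 2024-07-14 08:53 UTC ≤ query < 2024-12-25 20:39 UTC
23·60 + 50 + 705 = 2135 min
2135 = 1·1440 + 695; 695 = 11·60 + 35 → 11:35, 2024-10-16 + 1 day = 2024-10-17
→ 2024-10-17 11:35 ALH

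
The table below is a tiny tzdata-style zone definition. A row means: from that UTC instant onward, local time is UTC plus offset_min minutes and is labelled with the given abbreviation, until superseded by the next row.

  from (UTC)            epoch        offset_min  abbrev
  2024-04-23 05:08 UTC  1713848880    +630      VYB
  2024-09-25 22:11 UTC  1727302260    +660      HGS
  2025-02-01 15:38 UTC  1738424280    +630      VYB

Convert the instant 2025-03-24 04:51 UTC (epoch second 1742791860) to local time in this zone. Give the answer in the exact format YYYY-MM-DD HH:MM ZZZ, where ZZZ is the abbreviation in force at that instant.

2025-03-24 15:21 VYB

Query: 2025-03-24 04:51 UTC
Rule 3/3 (VYB, +10:30): 2025-02-01 15:38 UTC ≤ query < +∞
4·60 + 51 + 630 = 921 min
921 = 0·1440 + 921; 921 = 15·60 + 21 → 15:21, same day
→ 2025-03-24 15:21 VYB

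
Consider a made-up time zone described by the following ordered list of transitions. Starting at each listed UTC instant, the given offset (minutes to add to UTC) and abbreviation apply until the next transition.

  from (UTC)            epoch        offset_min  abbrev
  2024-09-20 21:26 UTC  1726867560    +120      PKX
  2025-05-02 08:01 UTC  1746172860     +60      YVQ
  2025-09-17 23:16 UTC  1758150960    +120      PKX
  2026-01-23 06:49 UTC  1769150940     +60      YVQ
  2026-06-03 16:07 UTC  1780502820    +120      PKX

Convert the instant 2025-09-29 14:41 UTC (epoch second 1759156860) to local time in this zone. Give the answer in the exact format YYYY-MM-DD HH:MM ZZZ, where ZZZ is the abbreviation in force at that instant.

2025-09-29 16:41 PKX

Query: 2025-09-29 14:41 UTC
Rule 3/5 (PKX, +02:00): 2025-09-17 23:16 UTC ≤ query < 2026-01-23 06:49 UTC
14·60 + 41 + 120 = 1001 min
1001 = 0·1440 + 1001; 1001 = 16·60 + 41 → 16:41, same day
→ 2025-09-29 16:41 PKX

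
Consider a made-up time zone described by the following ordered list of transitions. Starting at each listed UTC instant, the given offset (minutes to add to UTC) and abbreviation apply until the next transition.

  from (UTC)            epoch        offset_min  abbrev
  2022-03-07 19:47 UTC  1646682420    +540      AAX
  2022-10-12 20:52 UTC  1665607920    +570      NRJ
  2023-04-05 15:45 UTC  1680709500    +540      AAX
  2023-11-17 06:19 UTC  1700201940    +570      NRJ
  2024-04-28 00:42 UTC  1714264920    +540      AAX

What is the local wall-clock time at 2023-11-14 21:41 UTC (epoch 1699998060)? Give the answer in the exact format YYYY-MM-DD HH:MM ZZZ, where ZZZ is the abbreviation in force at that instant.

2023-11-15 06:41 AAX

Query: 2023-11-14 21:41 UTC
Rule 3/5 (AAX, +09:00): 2023-04-05 15:45 UTC ≤ query < 2023-11-17 06:19 UTC
21·60 + 41 + 540 = 1841 min
1841 = 1·1440 + 401; 401 = 6·60 + 41 → 06:41, 2023-11-14 + 1 day = 2023-11-15
→ 2023-11-15 06:41 AAX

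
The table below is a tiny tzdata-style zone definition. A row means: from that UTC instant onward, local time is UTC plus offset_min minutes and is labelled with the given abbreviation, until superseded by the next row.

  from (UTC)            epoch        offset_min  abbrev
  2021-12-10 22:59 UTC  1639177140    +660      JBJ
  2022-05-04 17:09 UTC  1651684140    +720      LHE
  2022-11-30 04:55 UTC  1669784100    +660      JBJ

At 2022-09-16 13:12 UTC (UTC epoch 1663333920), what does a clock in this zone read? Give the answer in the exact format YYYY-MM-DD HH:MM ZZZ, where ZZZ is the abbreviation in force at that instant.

2022-09-17 01:12 LHE

Query: 2022-09-16 13:12 UTC
Rule 2/3 (LHE, +12:00): 2022-05-04 17:09 UTC ≤ query < 2022-11-30 04:55 UTC
13·60 + 12 + 720 = 1512 min
1512 = 1·1440 + 72; 72 = 1·60 + 12 → 01:12, 2022-09-16 + 1 day = 2022-09-17
→ 2022-09-17 01:12 LHE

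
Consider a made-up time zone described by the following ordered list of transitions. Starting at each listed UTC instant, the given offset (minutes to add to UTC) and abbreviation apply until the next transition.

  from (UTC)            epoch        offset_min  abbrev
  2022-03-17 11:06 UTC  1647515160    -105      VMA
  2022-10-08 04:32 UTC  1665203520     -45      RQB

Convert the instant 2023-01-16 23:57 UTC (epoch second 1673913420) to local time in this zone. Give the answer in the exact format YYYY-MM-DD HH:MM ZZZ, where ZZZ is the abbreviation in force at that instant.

2023-01-16 23:12 RQB

Query: 2023-01-16 23:57 UTC
Rule 2/2 (RQB, -00:45): 2022-10-08 04:32 UTC ≤ query < +∞
23·60 + 57 - 45 = 1392 min
1392 = 0·1440 + 1392; 1392 = 23·60 + 12 → 23:12, same day
→ 2023-01-16 23:12 RQB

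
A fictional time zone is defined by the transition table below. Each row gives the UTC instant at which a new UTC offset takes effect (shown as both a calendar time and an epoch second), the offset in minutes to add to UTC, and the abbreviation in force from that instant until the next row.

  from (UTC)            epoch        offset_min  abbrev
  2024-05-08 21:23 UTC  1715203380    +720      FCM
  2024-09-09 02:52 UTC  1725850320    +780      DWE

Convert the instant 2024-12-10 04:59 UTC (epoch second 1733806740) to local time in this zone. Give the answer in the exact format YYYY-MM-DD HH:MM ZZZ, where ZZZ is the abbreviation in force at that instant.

Query: 2024-12-10 04:59 UTC
Rule 2/2 (DWE, +13:00): 2024-09-09 02:52 UTC ≤ query < +∞
4·60 + 59 + 780 = 1079 min
1079 = 0·1440 + 1079; 1079 = 17·60 + 59 → 17:59, same day
→ 2024-12-10 17:59 DWE

2024-12-10 17:59 DWE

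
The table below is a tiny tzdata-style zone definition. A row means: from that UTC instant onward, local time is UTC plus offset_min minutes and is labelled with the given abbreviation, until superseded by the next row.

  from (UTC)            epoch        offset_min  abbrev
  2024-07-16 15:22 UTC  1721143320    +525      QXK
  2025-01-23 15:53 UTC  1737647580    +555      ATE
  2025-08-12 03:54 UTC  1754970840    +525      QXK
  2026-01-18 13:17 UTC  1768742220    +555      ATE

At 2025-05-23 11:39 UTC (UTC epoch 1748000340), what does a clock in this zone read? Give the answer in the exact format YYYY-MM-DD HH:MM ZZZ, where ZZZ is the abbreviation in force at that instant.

Query: 2025-05-23 11:39 UTC
Rule 2/4 (ATE, +09:15): 2025-01-23 15:53 UTC ≤ query < 2025-08-12 03:54 UTC
11·60 + 39 + 555 = 1254 min
1254 = 0·1440 + 1254; 1254 = 20·60 + 54 → 20:54, same day
→ 2025-05-23 20:54 ATE

2025-05-23 20:54 ATE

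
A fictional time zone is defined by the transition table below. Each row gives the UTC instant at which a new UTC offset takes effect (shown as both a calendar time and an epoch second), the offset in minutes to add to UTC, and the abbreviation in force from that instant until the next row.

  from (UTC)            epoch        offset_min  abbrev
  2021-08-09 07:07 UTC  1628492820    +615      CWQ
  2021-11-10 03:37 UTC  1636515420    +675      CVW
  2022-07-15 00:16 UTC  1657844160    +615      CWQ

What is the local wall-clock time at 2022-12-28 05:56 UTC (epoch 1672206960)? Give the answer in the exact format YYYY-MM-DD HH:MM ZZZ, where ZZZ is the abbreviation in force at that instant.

2022-12-28 16:11 CWQ

Query: 2022-12-28 05:56 UTC
Rule 3/3 (CWQ, +10:15): 2022-07-15 00:16 UTC ≤ query < +∞
5·60 + 56 + 615 = 971 min
971 = 0·1440 + 971; 971 = 16·60 + 11 → 16:11, same day
→ 2022-12-28 16:11 CWQ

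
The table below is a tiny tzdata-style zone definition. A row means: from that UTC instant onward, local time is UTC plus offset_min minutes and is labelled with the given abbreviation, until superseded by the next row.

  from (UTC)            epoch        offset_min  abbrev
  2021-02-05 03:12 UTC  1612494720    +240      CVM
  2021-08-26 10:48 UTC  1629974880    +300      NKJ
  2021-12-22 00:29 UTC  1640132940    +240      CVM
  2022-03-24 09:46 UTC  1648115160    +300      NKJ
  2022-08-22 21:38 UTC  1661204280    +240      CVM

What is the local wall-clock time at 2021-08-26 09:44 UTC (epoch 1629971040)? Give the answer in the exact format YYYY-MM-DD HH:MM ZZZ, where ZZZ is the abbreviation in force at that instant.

2021-08-26 13:44 CVM

Query: 2021-08-26 09:44 UTC
Rule 1/5 (CVM, +04:00): 2021-02-05 03:12 UTC ≤ query < 2021-08-26 10:48 UTC
9·60 + 44 + 240 = 824 min
824 = 0·1440 + 824; 824 = 13·60 + 44 → 13:44, same day
→ 2021-08-26 13:44 CVM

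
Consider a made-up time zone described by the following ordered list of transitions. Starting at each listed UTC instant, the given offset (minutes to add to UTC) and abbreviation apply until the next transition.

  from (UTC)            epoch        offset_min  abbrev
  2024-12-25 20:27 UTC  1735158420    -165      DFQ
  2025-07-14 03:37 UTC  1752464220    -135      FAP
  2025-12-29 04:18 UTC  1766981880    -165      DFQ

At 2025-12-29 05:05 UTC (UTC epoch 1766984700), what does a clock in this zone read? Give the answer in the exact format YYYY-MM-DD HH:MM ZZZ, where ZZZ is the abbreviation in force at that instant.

2025-12-29 02:20 DFQ

Query: 2025-12-29 05:05 UTC
Rule 3/3 (DFQ, -02:45): 2025-12-29 04:18 UTC ≤ query < +∞
5·60 + 5 - 165 = 140 min
140 = 0·1440 + 140; 140 = 2·60 + 20 → 02:20, same day
→ 2025-12-29 02:20 DFQ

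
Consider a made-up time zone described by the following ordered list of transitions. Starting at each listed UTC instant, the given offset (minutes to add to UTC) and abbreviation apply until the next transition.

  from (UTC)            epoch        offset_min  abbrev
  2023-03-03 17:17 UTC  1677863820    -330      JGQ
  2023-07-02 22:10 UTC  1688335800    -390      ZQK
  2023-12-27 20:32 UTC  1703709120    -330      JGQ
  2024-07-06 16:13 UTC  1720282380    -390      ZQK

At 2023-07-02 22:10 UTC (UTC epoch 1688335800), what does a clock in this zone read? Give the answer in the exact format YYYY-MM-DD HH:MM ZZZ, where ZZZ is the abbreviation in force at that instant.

Query: 2023-07-02 22:10 UTC
Rule 2/4 (ZQK, -06:30): 2023-07-02 22:10 UTC ≤ query < 2023-12-27 20:32 UTC
22·60 + 10 - 390 = 940 min
940 = 0·1440 + 940; 940 = 15·60 + 40 → 15:40, same day
→ 2023-07-02 15:40 ZQK

2023-07-02 15:40 ZQK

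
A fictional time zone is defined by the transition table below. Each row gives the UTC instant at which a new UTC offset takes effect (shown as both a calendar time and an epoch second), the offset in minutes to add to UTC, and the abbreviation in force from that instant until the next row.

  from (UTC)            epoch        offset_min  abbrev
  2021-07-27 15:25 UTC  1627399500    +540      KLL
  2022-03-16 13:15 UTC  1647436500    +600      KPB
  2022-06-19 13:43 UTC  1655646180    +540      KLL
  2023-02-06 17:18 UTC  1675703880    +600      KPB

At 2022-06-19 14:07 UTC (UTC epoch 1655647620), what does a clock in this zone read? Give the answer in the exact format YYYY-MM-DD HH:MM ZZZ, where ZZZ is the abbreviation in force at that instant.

Query: 2022-06-19 14:07 UTC
Rule 3/4 (KLL, +09:00): 2022-06-19 13:43 UTC ≤ query < 2023-02-06 17:18 UTC
14·60 + 7 + 540 = 1387 min
1387 = 0·1440 + 1387; 1387 = 23·60 + 7 → 23:07, same day
→ 2022-06-19 23:07 KLL

2022-06-19 23:07 KLL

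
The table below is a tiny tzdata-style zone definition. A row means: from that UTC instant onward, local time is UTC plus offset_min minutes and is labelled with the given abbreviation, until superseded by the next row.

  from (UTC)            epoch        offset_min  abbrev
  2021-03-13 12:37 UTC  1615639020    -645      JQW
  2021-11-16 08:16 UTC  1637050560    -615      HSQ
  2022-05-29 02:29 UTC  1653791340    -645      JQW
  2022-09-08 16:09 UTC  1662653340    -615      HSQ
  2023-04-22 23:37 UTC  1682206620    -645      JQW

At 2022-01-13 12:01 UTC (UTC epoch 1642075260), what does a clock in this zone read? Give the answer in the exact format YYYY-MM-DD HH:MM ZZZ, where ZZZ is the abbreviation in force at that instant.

Query: 2022-01-13 12:01 UTC
Rule 2/5 (HSQ, -10:15): 2021-11-16 08:16 UTC ≤ query < 2022-05-29 02:29 UTC
12·60 + 1 - 615 = 106 min
106 = 0·1440 + 106; 106 = 1·60 + 46 → 01:46, same day
→ 2022-01-13 01:46 HSQ

2022-01-13 01:46 HSQ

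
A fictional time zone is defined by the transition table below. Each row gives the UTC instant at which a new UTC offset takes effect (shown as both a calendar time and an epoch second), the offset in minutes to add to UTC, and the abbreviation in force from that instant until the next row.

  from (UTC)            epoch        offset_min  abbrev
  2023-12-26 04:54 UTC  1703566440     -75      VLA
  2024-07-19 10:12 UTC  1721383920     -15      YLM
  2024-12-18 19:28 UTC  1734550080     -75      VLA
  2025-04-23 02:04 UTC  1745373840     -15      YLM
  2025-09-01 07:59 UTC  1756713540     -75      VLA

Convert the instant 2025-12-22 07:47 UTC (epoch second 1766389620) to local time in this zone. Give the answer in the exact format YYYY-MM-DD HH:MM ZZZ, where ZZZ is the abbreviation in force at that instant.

Query: 2025-12-22 07:47 UTC
Rule 5/5 (VLA, -01:15): 2025-09-01 07:59 UTC ≤ query < +∞
7·60 + 47 - 75 = 392 min
392 = 0·1440 + 392; 392 = 6·60 + 32 → 06:32, same day
→ 2025-12-22 06:32 VLA

2025-12-22 06:32 VLA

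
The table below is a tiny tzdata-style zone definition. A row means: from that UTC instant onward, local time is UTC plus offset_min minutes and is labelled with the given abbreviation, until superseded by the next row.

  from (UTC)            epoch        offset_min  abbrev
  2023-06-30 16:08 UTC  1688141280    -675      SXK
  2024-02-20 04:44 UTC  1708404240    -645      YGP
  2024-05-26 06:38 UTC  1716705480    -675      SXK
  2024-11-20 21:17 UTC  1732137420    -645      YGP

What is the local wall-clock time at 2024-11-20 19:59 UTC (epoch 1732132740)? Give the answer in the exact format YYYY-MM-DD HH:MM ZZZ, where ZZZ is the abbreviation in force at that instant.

Query: 2024-11-20 19:59 UTC
Rule 3/4 (SXK, -11:15): 2024-05-26 06:38 UTC ≤ query < 2024-11-20 21:17 UTC
19·60 + 59 - 675 = 524 min
524 = 0·1440 + 524; 524 = 8·60 + 44 → 08:44, same day
→ 2024-11-20 08:44 SXK

2024-11-20 08:44 SXK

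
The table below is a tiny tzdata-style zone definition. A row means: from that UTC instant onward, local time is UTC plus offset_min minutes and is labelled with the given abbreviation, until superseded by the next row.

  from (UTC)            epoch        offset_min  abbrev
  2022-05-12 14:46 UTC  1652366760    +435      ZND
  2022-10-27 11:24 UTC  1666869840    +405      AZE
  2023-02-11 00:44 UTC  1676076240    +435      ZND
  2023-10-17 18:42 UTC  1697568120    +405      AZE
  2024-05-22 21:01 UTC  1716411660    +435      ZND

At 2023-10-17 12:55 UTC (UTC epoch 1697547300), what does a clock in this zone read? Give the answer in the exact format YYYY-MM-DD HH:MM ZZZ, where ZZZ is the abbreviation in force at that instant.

Query: 2023-10-17 12:55 UTC
Rule 3/5 (ZND, +07:15): 2023-02-11 00:44 UTC ≤ query < 2023-10-17 18:42 UTC
12·60 + 55 + 435 = 1210 min
1210 = 0·1440 + 1210; 1210 = 20·60 + 10 → 20:10, same day
→ 2023-10-17 20:10 ZND

2023-10-17 20:10 ZND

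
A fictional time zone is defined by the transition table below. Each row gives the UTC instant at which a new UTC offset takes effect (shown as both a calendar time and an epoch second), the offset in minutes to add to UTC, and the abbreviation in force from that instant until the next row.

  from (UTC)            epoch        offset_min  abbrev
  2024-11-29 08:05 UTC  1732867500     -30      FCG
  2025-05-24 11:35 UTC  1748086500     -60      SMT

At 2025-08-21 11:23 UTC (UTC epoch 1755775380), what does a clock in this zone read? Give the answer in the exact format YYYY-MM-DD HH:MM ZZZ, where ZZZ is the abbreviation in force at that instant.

Query: 2025-08-21 11:23 UTC
Rule 2/2 (SMT, -01:00): 2025-05-24 11:35 UTC ≤ query < +∞
11·60 + 23 - 60 = 623 min
623 = 0·1440 + 623; 623 = 10·60 + 23 → 10:23, same day
→ 2025-08-21 10:23 SMT

2025-08-21 10:23 SMT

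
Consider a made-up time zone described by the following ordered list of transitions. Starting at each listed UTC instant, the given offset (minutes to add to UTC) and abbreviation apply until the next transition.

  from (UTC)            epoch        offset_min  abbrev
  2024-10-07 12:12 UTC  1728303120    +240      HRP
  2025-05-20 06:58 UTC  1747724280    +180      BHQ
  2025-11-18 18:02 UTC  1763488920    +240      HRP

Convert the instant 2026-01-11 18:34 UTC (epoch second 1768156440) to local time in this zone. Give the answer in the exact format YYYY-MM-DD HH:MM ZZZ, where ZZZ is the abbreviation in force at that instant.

2026-01-11 22:34 HRP

Query: 2026-01-11 18:34 UTC
Rule 3/3 (HRP, +04:00): 2025-11-18 18:02 UTC ≤ query < +∞
18·60 + 34 + 240 = 1354 min
1354 = 0·1440 + 1354; 1354 = 22·60 + 34 → 22:34, same day
→ 2026-01-11 22:34 HRP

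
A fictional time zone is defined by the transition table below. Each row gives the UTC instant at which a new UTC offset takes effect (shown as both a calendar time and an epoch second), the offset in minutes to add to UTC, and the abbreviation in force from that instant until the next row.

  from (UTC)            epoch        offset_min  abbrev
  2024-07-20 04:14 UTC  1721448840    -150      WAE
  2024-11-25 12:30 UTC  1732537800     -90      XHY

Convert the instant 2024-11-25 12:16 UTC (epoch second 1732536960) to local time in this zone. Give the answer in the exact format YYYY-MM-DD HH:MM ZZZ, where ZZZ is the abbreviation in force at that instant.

2024-11-25 09:46 WAE

Query: 2024-11-25 12:16 UTC
Rule 1/2 (WAE, -02:30): 2024-07-20 04:14 UTC ≤ query < 2024-11-25 12:30 UTC
12·60 + 16 - 150 = 586 min
586 = 0·1440 + 586; 586 = 9·60 + 46 → 09:46, same day
→ 2024-11-25 09:46 WAE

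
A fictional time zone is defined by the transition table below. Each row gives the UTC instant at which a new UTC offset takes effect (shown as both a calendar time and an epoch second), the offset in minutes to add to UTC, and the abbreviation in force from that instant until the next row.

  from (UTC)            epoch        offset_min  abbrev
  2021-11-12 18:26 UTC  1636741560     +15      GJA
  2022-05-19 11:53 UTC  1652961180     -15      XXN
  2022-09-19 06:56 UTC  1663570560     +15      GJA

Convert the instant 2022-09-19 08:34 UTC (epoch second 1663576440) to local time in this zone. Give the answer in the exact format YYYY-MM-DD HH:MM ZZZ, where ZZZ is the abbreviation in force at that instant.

Query: 2022-09-19 08:34 UTC
Rule 3/3 (GJA, +00:15): 2022-09-19 06:56 UTC ≤ query < +∞
8·60 + 34 + 15 = 529 min
529 = 0·1440 + 529; 529 = 8·60 + 49 → 08:49, same day
→ 2022-09-19 08:49 GJA

2022-09-19 08:49 GJA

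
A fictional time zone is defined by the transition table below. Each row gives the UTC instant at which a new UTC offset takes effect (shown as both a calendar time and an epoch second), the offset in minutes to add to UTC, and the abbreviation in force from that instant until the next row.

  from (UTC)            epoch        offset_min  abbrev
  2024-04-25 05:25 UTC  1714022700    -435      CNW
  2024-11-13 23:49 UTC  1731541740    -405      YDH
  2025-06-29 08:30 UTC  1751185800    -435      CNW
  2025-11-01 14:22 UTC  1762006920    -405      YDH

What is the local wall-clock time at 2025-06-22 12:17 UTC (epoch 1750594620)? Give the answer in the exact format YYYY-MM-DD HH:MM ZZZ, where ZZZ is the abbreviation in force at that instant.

Query: 2025-06-22 12:17 UTC
Rule 2/4 (YDH, -06:45): 2024-11-13 23:49 UTC ≤ query < 2025-06-29 08:30 UTC
12·60 + 17 - 405 = 332 min
332 = 0·1440 + 332; 332 = 5·60 + 32 → 05:32, same day
→ 2025-06-22 05:32 YDH

2025-06-22 05:32 YDH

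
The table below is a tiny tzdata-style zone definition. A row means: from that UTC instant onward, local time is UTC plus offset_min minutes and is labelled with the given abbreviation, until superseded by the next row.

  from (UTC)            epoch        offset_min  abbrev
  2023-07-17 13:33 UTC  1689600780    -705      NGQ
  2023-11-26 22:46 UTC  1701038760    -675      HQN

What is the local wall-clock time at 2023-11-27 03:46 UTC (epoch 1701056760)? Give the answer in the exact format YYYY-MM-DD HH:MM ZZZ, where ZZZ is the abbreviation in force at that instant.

2023-11-26 16:31 HQN

Query: 2023-11-27 03:46 UTC
Rule 2/2 (HQN, -11:15): 2023-11-26 22:46 UTC ≤ query < +∞
3·60 + 46 - 675 = -449 min
-449 = -1·1440 + 991; 991 = 16·60 + 31 → 16:31, 2023-11-27 - 1 day = 2023-11-26
→ 2023-11-26 16:31 HQN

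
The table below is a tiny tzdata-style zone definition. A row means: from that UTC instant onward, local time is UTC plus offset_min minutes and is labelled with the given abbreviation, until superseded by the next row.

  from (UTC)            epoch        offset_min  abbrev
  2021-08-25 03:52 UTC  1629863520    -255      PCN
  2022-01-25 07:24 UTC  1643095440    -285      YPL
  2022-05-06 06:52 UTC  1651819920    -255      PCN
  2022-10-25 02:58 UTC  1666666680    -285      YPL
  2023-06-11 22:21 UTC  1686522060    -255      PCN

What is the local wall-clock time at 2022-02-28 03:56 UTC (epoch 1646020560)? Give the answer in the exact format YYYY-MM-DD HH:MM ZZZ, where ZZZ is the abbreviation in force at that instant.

2022-02-27 23:11 YPL

Query: 2022-02-28 03:56 UTC
Rule 2/5 (YPL, -04:45): 2022-01-25 07:24 UTC ≤ query < 2022-05-06 06:52 UTC
3·60 + 56 - 285 = -49 min
-49 = -1·1440 + 1391; 1391 = 23·60 + 11 → 23:11, 2022-02-28 - 1 day = 2022-02-27
→ 2022-02-27 23:11 YPL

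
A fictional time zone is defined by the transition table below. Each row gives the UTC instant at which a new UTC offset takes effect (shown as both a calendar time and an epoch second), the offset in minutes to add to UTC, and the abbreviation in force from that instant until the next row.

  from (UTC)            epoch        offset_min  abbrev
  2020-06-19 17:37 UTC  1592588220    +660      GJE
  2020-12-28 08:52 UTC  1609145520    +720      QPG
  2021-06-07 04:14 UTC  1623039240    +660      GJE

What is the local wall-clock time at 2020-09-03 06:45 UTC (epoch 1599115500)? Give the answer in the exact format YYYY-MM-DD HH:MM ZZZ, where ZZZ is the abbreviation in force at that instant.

Query: 2020-09-03 06:45 UTC
Rule 1/3 (GJE, +11:00): 2020-06-19 17:37 UTC ≤ query < 2020-12-28 08:52 UTC
6·60 + 45 + 660 = 1065 min
1065 = 0·1440 + 1065; 1065 = 17·60 + 45 → 17:45, same day
→ 2020-09-03 17:45 GJE

2020-09-03 17:45 GJE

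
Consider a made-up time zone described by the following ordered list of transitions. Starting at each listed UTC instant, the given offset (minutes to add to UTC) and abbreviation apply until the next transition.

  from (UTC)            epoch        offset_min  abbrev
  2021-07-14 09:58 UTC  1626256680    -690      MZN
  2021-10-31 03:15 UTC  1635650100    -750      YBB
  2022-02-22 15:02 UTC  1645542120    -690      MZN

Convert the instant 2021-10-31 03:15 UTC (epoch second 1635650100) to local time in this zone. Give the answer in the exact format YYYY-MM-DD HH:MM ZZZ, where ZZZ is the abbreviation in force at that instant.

Query: 2021-10-31 03:15 UTC
Rule 2/3 (YBB, -12:30): 2021-10-31 03:15 UTC ≤ query < 2022-02-22 15:02 UTC
3·60 + 15 - 750 = -555 min
-555 = -1·1440 + 885; 885 = 14·60 + 45 → 14:45, 2021-10-31 - 1 day = 2021-10-30
→ 2021-10-30 14:45 YBB

2021-10-30 14:45 YBB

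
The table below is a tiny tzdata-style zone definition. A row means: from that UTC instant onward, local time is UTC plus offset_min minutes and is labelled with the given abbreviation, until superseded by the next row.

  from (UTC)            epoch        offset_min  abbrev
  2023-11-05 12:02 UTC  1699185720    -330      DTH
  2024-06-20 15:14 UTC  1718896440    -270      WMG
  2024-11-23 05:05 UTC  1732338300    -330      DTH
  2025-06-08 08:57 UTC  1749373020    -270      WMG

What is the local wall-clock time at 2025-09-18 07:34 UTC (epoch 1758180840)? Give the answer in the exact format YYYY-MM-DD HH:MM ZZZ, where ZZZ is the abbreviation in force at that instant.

Query: 2025-09-18 07:34 UTC
Rule 4/4 (WMG, -04:30): 2025-06-08 08:57 UTC ≤ query < +∞
7·60 + 34 - 270 = 184 min
184 = 0·1440 + 184; 184 = 3·60 + 4 → 03:04, same day
→ 2025-09-18 03:04 WMG

2025-09-18 03:04 WMG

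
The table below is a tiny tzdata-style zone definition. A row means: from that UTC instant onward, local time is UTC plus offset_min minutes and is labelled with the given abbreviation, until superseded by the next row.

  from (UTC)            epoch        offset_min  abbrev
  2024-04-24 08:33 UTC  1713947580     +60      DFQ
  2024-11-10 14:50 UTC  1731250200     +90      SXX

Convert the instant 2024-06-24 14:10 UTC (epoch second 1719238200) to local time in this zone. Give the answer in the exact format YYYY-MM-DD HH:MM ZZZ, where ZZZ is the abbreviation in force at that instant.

Query: 2024-06-24 14:10 UTC
Rule 1/2 (DFQ, +01:00): 2024-04-24 08:33 UTC ≤ query < 2024-11-10 14:50 UTC
14·60 + 10 + 60 = 910 min
910 = 0·1440 + 910; 910 = 15·60 + 10 → 15:10, same day
→ 2024-06-24 15:10 DFQ

2024-06-24 15:10 DFQ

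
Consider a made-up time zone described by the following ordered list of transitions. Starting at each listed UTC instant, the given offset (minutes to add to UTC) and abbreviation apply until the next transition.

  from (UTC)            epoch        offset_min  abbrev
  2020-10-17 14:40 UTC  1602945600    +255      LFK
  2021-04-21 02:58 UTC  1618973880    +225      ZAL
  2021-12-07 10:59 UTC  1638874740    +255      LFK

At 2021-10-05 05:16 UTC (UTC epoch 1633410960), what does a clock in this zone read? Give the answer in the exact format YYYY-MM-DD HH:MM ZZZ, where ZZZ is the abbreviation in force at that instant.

2021-10-05 09:01 ZAL

Query: 2021-10-05 05:16 UTC
Rule 2/3 (ZAL, +03:45): 2021-04-21 02:58 UTC ≤ query < 2021-12-07 10:59 UTC
5·60 + 16 + 225 = 541 min
541 = 0·1440 + 541; 541 = 9·60 + 1 → 09:01, same day
→ 2021-10-05 09:01 ZAL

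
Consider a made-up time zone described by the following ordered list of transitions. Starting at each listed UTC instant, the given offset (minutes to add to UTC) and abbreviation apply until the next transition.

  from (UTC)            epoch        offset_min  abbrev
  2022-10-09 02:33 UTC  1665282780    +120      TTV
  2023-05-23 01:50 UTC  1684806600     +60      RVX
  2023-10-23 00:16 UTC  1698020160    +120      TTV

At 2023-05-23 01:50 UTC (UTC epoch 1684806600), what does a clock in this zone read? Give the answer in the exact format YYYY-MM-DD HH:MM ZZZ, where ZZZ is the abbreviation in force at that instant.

Query: 2023-05-23 01:50 UTC
Rule 2/3 (RVX, +01:00): 2023-05-23 01:50 UTC ≤ query < 2023-10-23 00:16 UTC
1·60 + 50 + 60 = 170 min
170 = 0·1440 + 170; 170 = 2·60 + 50 → 02:50, same day
→ 2023-05-23 02:50 RVX

2023-05-23 02:50 RVX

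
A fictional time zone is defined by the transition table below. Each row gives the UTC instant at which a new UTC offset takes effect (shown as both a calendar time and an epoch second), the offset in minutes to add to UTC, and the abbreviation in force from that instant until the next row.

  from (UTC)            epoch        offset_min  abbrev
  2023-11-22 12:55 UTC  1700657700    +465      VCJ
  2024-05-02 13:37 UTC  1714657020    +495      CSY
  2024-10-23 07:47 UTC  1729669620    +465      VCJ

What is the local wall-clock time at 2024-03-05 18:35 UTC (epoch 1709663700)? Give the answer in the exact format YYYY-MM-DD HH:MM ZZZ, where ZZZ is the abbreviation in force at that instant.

2024-03-06 02:20 VCJ

Query: 2024-03-05 18:35 UTC
Rule 1/3 (VCJ, +07:45): 2023-11-22 12:55 UTC ≤ query < 2024-05-02 13:37 UTC
18·60 + 35 + 465 = 1580 min
1580 = 1·1440 + 140; 140 = 2·60 + 20 → 02:20, 2024-03-05 + 1 day = 2024-03-06
→ 2024-03-06 02:20 VCJ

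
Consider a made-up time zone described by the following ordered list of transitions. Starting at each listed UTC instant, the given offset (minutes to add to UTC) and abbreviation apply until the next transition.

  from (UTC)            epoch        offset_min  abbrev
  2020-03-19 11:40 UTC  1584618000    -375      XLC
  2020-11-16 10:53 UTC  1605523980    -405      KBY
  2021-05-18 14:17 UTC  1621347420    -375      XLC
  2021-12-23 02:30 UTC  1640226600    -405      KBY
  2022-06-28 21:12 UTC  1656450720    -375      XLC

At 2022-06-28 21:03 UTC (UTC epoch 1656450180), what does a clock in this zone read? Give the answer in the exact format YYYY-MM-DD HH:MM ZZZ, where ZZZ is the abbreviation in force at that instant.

2022-06-28 14:18 KBY

Query: 2022-06-28 21:03 UTC
Rule 4/5 (KBY, -06:45): 2021-12-23 02:30 UTC ≤ query < 2022-06-28 21:12 UTC
21·60 + 3 - 405 = 858 min
858 = 0·1440 + 858; 858 = 14·60 + 18 → 14:18, same day
→ 2022-06-28 14:18 KBY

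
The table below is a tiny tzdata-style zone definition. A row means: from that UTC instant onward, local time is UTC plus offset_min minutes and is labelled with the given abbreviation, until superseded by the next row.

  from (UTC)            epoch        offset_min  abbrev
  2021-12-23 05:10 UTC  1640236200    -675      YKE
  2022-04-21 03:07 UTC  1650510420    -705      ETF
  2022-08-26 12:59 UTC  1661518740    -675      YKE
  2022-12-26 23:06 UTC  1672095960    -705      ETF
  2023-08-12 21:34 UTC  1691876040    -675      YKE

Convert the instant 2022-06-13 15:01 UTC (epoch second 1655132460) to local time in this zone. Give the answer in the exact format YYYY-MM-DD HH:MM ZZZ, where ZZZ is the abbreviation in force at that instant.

2022-06-13 03:16 ETF

Query: 2022-06-13 15:01 UTC
Rule 2/5 (ETF, -11:45): 2022-04-21 03:07 UTC ≤ query < 2022-08-26 12:59 UTC
15·60 + 1 - 705 = 196 min
196 = 0·1440 + 196; 196 = 3·60 + 16 → 03:16, same day
→ 2022-06-13 03:16 ETF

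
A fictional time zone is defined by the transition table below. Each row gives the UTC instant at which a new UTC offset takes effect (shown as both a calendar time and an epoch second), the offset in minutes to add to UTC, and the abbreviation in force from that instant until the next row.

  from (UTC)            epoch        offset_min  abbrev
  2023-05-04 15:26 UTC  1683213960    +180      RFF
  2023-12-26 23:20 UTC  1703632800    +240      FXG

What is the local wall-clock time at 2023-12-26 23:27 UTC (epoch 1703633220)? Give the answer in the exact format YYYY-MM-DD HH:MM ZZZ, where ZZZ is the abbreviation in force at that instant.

Query: 2023-12-26 23:27 UTC
Rule 2/2 (FXG, +04:00): 2023-12-26 23:20 UTC ≤ query < +∞
23·60 + 27 + 240 = 1647 min
1647 = 1·1440 + 207; 207 = 3·60 + 27 → 03:27, 2023-12-26 + 1 day = 2023-12-27
→ 2023-12-27 03:27 FXG

2023-12-27 03:27 FXG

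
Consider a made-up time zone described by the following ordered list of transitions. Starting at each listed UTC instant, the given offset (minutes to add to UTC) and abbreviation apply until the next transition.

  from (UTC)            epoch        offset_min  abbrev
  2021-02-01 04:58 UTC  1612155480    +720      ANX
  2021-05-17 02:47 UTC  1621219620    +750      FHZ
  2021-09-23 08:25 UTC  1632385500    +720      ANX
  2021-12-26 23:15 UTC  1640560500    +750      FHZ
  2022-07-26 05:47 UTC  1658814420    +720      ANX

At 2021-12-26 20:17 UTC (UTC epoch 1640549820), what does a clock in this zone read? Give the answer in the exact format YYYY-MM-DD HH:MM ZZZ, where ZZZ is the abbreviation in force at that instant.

Query: 2021-12-26 20:17 UTC
Rule 3/5 (ANX, +12:00): 2021-09-23 08:25 UTC ≤ query < 2021-12-26 23:15 UTC
20·60 + 17 + 720 = 1937 min
1937 = 1·1440 + 497; 497 = 8·60 + 17 → 08:17, 2021-12-26 + 1 day = 2021-12-27
→ 2021-12-27 08:17 ANX

2021-12-27 08:17 ANX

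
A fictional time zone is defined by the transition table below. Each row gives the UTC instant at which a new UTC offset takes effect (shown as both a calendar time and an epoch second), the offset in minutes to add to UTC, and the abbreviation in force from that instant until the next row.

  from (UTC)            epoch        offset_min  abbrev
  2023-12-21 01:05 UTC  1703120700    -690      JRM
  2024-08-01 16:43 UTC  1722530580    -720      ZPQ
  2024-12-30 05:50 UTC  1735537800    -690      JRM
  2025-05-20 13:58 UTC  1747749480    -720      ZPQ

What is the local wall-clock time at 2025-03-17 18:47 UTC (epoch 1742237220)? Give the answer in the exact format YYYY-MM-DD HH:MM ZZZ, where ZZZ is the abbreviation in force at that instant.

2025-03-17 07:17 JRM

Query: 2025-03-17 18:47 UTC
Rule 3/4 (JRM, -11:30): 2024-12-30 05:50 UTC ≤ query < 2025-05-20 13:58 UTC
18·60 + 47 - 690 = 437 min
437 = 0·1440 + 437; 437 = 7·60 + 17 → 07:17, same day
→ 2025-03-17 07:17 JRM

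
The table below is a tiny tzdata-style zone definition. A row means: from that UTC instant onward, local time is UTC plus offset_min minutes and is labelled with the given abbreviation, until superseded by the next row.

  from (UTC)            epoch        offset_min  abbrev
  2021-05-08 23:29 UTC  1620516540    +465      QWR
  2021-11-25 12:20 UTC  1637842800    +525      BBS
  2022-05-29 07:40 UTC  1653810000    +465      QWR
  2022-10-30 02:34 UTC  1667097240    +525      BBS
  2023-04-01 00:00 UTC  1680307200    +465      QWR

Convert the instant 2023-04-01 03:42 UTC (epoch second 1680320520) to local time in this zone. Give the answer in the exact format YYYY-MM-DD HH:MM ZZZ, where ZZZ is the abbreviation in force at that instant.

Query: 2023-04-01 03:42 UTC
Rule 5/5 (QWR, +07:45): 2023-04-01 00:00 UTC ≤ query < +∞
3·60 + 42 + 465 = 687 min
687 = 0·1440 + 687; 687 = 11·60 + 27 → 11:27, same day
→ 2023-04-01 11:27 QWR

2023-04-01 11:27 QWR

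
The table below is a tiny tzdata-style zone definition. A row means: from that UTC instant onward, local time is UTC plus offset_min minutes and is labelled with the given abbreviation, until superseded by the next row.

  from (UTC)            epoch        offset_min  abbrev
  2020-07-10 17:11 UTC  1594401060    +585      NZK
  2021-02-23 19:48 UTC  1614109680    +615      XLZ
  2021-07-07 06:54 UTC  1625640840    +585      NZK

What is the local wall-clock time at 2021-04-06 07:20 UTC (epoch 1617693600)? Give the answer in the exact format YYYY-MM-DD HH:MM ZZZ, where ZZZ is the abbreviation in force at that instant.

Query: 2021-04-06 07:20 UTC
Rule 2/3 (XLZ, +10:15): 2021-02-23 19:48 UTC ≤ query < 2021-07-07 06:54 UTC
7·60 + 20 + 615 = 1055 min
1055 = 0·1440 + 1055; 1055 = 17·60 + 35 → 17:35, same day
→ 2021-04-06 17:35 XLZ

2021-04-06 17:35 XLZ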